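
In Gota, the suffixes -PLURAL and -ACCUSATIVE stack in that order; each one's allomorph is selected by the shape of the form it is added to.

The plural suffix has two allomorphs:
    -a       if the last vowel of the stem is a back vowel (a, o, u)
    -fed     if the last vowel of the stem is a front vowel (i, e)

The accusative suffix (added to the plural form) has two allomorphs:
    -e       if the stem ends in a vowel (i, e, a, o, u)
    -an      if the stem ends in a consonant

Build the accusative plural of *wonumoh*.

wonumohae

*wonumoh*: last vowel = /o/, a back vowel → -a → *wonumoha*.
Since the final sound of the plural form *wonumoha* is /a/ (a vowel), it takes -e, giving *wonumohae*.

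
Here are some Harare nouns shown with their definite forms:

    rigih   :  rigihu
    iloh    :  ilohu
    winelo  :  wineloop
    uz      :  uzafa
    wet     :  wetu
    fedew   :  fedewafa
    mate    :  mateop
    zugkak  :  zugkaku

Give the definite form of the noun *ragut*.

ragutu

The pattern is voicing of the final sound: -u when the stem ends in a voiceless consonant (*rigih*, *iloh*, *wet*, *zugkak*); -afa when the stem ends in a voiced consonant (*uz*, *fedew*); -op when the stem ends in a vowel (*winelo*, *mate*).
*ragut*: final sound = /t/, a voiceless consonant → -u → *ragutu*.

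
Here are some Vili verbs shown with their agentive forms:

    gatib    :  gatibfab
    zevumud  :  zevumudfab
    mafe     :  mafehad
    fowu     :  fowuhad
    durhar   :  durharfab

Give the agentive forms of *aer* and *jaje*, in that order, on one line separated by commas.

The pattern is consonant vs. vowel: -fab when the stem ends in a consonant (*gatib*, *zevumud*, *durhar*); -had when the stem ends in a vowel (*mafe*, *fowu*).
*aer*: final sound = /r/, a consonant → -fab → *aerfab*.
*jaje*: final sound = /e/, a vowel → -had → *jajehad*.

aerfab, jajehad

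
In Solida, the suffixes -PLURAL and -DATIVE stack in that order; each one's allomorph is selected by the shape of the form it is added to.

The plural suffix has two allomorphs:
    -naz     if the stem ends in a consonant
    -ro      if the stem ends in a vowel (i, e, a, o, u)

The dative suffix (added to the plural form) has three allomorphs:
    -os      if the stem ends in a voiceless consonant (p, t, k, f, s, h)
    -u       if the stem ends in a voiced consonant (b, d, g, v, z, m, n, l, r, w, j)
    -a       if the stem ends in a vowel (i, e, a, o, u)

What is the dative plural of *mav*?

*mav* — final sound /v/ (a consonant) → -naz → *mavnaz*.
Since the final sound of the plural form *mavnaz* is /z/ (a voiced consonant), it takes -u, giving *mavnazu*.

mavnazu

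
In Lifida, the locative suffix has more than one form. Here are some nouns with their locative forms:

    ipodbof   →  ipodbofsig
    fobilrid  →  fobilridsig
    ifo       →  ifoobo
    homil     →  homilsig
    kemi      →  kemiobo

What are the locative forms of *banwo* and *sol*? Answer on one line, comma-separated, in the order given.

Looking at the final sound of each stem: -sig when the stem ends in a consonant (*ipodbof*, *fobilrid*, *homil*); -obo when the stem ends in a vowel (*ifo*, *kemi*).
*banwo*: final sound = /o/, a vowel → -obo → *banwoobo*.
The final sound of *sol* is /l/, which is a consonant, so the suffix is -sig, giving *solsig*.

banwoobo, solsig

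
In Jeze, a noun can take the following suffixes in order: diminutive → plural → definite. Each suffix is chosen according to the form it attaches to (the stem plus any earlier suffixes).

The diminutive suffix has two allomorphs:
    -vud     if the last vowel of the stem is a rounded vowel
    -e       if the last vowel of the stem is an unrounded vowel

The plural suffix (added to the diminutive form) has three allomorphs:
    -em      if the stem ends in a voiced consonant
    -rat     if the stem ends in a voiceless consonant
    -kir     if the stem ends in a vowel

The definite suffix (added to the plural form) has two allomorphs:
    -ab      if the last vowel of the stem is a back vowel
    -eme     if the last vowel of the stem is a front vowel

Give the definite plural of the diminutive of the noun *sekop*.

*sekop*: last vowel = /o/, a rounded vowel → -vud → *sekopvud*.
Since the final sound of the diminutive form *sekopvud* is /d/ (a voiced consonant), it takes -em, giving *sekopvudem*.
Since the last vowel of the plural form *sekopvudem* is /e/ (a front vowel), it takes -eme, giving *sekopvudememe*.

sekopvudememe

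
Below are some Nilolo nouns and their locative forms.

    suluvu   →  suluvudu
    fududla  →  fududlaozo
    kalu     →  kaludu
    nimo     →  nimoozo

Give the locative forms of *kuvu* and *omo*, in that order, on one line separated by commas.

kuvudu, omoozo

Looking at the last vowel of each stem: -du when the last vowel of the stem is a high vowel (*suluvu*, *kalu*); -ozo when the last vowel of the stem is a non-high vowel (*fududla*, *nimo*).
*kuvu* — last vowel /u/ (a high vowel) → -du → *kuvudu*.
The last vowel of *omo* is /o/, which is a non-high vowel, so the suffix is -ozo, giving *omoozo*.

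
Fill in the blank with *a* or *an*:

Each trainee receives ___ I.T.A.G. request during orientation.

The indefinite article is chosen by the initial *sound* of the following word, not its spelling.
The initialism *I.T.A.G.* is read letter by letter; the first letter, I, is pronounced /aɪ/, which begins with a vowel sound.
So the article is *an*: Each trainee receives an I.T.A.G. request during orientation.

an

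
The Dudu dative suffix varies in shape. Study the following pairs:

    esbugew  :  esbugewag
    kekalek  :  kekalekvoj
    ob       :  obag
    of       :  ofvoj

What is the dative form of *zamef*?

zamefvoj

The suffix is conditioned by the final consonant: -voj when the stem ends in a voiceless consonant (*kekalek*, *of*); -ag when the stem ends in a voiced consonant (*esbugew*, *ob*).
*zamef* — final consonant /f/ (voiceless) → -voj → *zamefvoj*.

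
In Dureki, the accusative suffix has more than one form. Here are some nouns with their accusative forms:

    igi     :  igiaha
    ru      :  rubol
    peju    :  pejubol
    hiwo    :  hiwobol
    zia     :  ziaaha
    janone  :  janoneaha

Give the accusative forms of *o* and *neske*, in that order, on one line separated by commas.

The pattern is rounding harmony: -bol when the last vowel of the stem is a rounded vowel (*ru*, *peju*, *hiwo*); -aha when the last vowel of the stem is an unrounded vowel (*igi*, *zia*, *janone*).
*o* — last vowel /o/ (a rounded vowel) → -bol → *obol*.
*neske*: last vowel = /e/, an unrounded vowel → -aha → *neskeaha*.

obol, neskeaha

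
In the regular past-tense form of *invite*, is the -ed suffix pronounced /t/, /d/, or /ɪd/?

/ɪd/

The stem *invite* ends in /t/ or /d/.
The -ed suffix is realized as /ɪd/ after /t, d/; as /t/ after other voiceless consonants; and as /d/ after other voiced sounds.
So -ed on *invite* is pronounced /ɪd/.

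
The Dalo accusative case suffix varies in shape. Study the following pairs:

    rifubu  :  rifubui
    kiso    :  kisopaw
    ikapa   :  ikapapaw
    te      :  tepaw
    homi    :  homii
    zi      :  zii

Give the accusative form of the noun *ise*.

isepaw

The pattern is height harmony: -i when the last vowel of the stem is a high vowel (*rifubu*, *homi*, *zi*); -paw when the last vowel of the stem is a non-high vowel (*kiso*, *ikapa*, *te*).
Since the last vowel of *ise* is /e/ (a non-high vowel), it takes -paw, giving *isepaw*.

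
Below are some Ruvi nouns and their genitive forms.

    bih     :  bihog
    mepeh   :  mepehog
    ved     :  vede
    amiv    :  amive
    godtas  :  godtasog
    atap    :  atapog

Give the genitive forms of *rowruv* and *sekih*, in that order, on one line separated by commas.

rowruve, sekihog

The suffix is conditioned by the final consonant: -og when the stem ends in a voiceless consonant (*bih*, *mepeh*, *godtas*, *atap*); -e when the stem ends in a voiced consonant (*ved*, *amiv*).
*rowruv*: final consonant = /v/, voiced → -e → *rowruve*.
*sekih* — final consonant /h/ (voiceless) → -og → *sekihog*.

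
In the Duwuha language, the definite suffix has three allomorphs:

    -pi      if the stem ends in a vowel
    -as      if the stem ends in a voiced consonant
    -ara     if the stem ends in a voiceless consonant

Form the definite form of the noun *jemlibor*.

Since the final sound of *jemlibor* is /r/ (a voiced consonant), it takes -as, giving *jemliboras*.

jemliboras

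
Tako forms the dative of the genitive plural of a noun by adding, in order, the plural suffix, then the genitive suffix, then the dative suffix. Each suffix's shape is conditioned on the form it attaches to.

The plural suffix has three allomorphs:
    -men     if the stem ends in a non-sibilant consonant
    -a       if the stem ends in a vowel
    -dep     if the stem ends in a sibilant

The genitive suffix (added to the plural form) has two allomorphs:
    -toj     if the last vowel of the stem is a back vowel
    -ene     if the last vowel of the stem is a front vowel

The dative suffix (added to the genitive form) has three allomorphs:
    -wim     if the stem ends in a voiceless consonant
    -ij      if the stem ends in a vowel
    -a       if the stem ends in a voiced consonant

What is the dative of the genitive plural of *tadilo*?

The final sound of *tadilo* is /o/, which is a vowel, so the plural suffix is -a, giving *tadiloa*.
The last vowel of the plural form *tadiloa* is /a/, which is a back vowel, so the genitive suffix is -toj, giving *tadiloatoj*.
The final sound of the genitive form *tadiloatoj* is /j/, which is a voiced consonant, so the dative suffix is -a, giving *tadiloatoja*.

tadiloatoja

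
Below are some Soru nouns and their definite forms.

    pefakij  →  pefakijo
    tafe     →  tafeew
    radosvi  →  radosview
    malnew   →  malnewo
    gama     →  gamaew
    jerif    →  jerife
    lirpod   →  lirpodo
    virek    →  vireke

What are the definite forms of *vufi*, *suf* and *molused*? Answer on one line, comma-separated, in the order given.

vufiew, sufe, molusedo

The alternation tracks the final sound of the stem — -e when the stem ends in a voiceless consonant (*jerif*, *virek*); -o when the stem ends in a voiced consonant (*pefakij*, *malnew*, *lirpod*); -ew when the stem ends in a vowel (*tafe*, *radosvi*, *gama*).
*vufi* — final sound /i/ (a vowel) → -ew → *vufiew*.
The final sound of *suf* is /f/, which is a voiceless consonant, so the suffix is -e, giving *sufe*.
*molused*: final sound = /d/, a voiced consonant → -o → *molusedo*.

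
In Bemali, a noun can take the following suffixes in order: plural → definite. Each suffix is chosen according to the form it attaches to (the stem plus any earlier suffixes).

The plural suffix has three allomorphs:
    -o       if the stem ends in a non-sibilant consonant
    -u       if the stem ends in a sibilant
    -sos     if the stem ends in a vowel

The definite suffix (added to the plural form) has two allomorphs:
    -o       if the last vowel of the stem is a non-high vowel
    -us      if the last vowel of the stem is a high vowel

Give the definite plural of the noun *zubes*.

*zubes* — final sound /s/ (a sibilant) → -u → *zubesu*.
Since the last vowel of the plural form *zubesu* is /u/ (a high vowel), it takes -us, giving *zubesuus*.

zubesuus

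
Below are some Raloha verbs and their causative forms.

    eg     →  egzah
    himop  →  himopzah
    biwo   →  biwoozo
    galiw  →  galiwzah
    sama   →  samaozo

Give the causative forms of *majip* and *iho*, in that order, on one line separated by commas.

majipzah, ihoozo

The alternation tracks the final sound of the stem — -zah when the stem ends in a consonant (*eg*, *himop*, *galiw*); -ozo when the stem ends in a vowel (*biwo*, *sama*).
The final sound of *majip* is /p/, which is a consonant, so the suffix is -zah, giving *majipzah*.
Since the final sound of *iho* is /o/ (a vowel), it takes -ozo, giving *ihoozo*.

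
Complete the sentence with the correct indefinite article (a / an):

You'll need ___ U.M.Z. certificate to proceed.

a

The indefinite article is chosen by the initial *sound* of the following word, not its spelling.
The initialism *U.M.Z.* is read letter by letter; the first letter, U, is pronounced /juː/, which begins with a consonant sound.
So the article is *a*: You'll need a U.M.Z. certificate to proceed.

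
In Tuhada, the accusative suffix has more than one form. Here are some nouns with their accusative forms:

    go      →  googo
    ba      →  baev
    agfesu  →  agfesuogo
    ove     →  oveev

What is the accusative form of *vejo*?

vejoogo

The pattern is rounding harmony: -ogo when the last vowel of the stem is a rounded vowel (*go*, *agfesu*); -ev when the last vowel of the stem is an unrounded vowel (*ba*, *ove*).
The last vowel of *vejo* is /o/, which is a rounded vowel, so the suffix is -ogo, giving *vejoogo*.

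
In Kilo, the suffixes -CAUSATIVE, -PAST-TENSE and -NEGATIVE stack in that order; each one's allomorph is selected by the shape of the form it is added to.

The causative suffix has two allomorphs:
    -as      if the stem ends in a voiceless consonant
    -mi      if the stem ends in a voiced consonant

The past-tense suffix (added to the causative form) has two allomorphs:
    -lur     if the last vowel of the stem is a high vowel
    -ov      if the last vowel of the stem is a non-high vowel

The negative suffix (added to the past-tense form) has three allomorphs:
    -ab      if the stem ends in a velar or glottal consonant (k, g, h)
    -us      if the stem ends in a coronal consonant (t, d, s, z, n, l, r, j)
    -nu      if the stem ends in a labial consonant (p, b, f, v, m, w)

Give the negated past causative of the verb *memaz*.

memazmilurus

Since the final consonant of *memaz* is /z/ (voiced), it takes -mi, giving *memazmi*.
The causative form *memazmi*: last vowel = /i/, a high vowel → -lur → *memazmilur*.
The past-tense form *memazmilur*: final consonant = /r/, coronal → -us → *memazmilurus*.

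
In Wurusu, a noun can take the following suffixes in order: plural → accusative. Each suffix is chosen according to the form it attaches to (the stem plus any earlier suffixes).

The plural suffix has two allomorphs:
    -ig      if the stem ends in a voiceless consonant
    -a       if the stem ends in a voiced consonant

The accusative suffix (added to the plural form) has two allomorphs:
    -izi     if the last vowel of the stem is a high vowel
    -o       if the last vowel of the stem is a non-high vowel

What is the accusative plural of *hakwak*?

hakwakigizi

*hakwak*: final consonant = /k/, voiceless → -ig → *hakwakig*.
The plural form *hakwakig* — last vowel /i/ (a high vowel) → -izi → *hakwakigizi*.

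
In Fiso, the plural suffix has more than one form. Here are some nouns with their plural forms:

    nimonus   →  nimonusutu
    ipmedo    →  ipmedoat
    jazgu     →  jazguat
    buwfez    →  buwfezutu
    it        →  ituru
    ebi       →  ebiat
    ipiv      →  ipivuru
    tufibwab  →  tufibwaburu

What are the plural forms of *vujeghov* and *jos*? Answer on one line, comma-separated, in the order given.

The suffix is conditioned by the final sound: -utu when the stem ends in a sibilant (*nimonus*, *buwfez*); -uru when the stem ends in a non-sibilant consonant (*it*, *ipiv*, *tufibwab*); -at when the stem ends in a vowel (*ipmedo*, *jazgu*, *ebi*).
Since the final sound of *vujeghov* is /v/ (a non-sibilant consonant), it takes -uru, giving *vujeghovuru*.
Since the final sound of *jos* is /s/ (a sibilant), it takes -utu, giving *josutu*.

vujeghovuru, josutu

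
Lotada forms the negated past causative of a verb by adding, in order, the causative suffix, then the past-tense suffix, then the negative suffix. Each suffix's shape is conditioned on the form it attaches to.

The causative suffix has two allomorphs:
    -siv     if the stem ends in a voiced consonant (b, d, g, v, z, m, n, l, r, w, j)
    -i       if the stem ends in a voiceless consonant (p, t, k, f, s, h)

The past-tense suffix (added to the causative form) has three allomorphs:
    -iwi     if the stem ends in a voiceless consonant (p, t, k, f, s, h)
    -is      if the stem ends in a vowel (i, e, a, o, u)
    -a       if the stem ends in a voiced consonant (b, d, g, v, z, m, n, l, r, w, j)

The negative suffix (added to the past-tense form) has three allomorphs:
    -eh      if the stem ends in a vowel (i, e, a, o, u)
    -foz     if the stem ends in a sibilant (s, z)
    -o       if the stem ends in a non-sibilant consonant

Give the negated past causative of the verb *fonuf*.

fonufiisfoz

Since the final consonant of *fonuf* is /f/ (voiceless), it takes -i, giving *fonufi*.
The causative form *fonufi* — final sound /i/ (a vowel) → -is → *fonufiis*.
The final sound of the past-tense form *fonufiis* is /s/, which is a sibilant, so the negative suffix is -foz, giving *fonufiisfoz*.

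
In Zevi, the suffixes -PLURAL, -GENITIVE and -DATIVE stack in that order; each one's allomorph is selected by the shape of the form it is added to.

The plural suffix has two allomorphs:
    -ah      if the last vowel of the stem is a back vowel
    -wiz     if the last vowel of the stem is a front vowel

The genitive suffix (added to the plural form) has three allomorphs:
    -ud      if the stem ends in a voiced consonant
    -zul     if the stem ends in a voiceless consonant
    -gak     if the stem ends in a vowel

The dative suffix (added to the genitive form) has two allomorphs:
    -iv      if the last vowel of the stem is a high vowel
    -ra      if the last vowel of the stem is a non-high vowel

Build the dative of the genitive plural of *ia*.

iaahzuliv

*ia* — last vowel /a/ (a back vowel) → -ah → *iaah*.
Since the final sound of the plural form *iaah* is /h/ (a voiceless consonant), it takes -zul, giving *iaahzul*.
The genitive form *iaahzul*: last vowel = /u/, a high vowel → -iv → *iaahzuliv*.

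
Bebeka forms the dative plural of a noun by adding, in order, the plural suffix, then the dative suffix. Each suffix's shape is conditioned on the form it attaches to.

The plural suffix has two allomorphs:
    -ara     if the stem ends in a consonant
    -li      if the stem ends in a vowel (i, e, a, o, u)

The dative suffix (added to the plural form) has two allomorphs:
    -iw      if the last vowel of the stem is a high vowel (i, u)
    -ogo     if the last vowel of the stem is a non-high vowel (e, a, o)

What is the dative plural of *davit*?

*davit*: final sound = /t/, a consonant → -ara → *davitara*.
The last vowel of the plural form *davitara* is /a/, which is a non-high vowel, so the dative suffix is -ogo, giving *davitaraogo*.

davitaraogo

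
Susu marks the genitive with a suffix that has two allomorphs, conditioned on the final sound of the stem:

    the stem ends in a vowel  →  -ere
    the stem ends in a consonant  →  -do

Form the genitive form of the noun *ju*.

*ju*: final sound = /u/, a vowel → -ere → *juere*.

juere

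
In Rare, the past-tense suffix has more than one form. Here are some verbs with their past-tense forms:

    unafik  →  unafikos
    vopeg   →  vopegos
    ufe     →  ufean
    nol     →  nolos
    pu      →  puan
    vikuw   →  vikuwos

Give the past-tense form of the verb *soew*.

The alternation tracks the final sound of the stem — -os when the stem ends in a consonant (*unafik*, *vopeg*, *nol*, *vikuw*); -an when the stem ends in a vowel (*ufe*, *pu*).
*soew*: final sound = /w/, a consonant → -os → *soewos*.

soewos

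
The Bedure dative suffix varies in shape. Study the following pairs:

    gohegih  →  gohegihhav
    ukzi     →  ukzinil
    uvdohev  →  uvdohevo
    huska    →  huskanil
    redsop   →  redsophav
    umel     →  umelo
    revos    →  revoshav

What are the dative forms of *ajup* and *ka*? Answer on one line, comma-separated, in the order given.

The alternation tracks the final sound of the stem — -hav when the stem ends in a voiceless consonant (*gohegih*, *redsop*, *revos*); -o when the stem ends in a voiced consonant (*uvdohev*, *umel*); -nil when the stem ends in a vowel (*ukzi*, *huska*).
*ajup*: final sound = /p/, a voiceless consonant → -hav → *ajuphav*.
The final sound of *ka* is /a/, which is a vowel, so the suffix is -nil, giving *kanil*.

ajuphav, kanil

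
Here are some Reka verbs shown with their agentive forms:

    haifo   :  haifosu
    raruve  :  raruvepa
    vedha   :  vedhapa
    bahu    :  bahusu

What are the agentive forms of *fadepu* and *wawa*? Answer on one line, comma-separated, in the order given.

The pattern is rounding harmony: -su when the last vowel of the stem is a rounded vowel (*haifo*, *bahu*); -pa when the last vowel of the stem is an unrounded vowel (*raruve*, *vedha*).
*fadepu* — last vowel /u/ (a rounded vowel) → -su → *fadepusu*.
*wawa*: last vowel = /a/, an unrounded vowel → -pa → *wawapa*.

fadepusu, wawapa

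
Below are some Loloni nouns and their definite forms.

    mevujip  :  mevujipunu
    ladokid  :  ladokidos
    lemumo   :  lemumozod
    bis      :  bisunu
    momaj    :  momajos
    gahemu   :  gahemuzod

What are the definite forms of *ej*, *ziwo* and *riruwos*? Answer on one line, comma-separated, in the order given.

ejos, ziwozod, riruwosunu

The suffix is conditioned by the final sound: -unu when the stem ends in a voiceless consonant (*mevujip*, *bis*); -os when the stem ends in a voiced consonant (*ladokid*, *momaj*); -zod when the stem ends in a vowel (*lemumo*, *gahemu*).
The final sound of *ej* is /j/, which is a voiced consonant, so the suffix is -os, giving *ejos*.
*ziwo* — final sound /o/ (a vowel) → -zod → *ziwozod*.
Since the final sound of *riruwos* is /s/ (a voiceless consonant), it takes -unu, giving *riruwosunu*.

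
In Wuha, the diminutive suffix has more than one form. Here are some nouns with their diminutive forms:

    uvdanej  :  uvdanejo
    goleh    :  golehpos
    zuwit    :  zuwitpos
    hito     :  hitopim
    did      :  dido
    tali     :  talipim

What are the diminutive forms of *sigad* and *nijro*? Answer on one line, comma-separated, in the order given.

sigado, nijropim

The pattern is voicing of the final sound: -pos when the stem ends in a voiceless consonant (*goleh*, *zuwit*); -o when the stem ends in a voiced consonant (*uvdanej*, *did*); -pim when the stem ends in a vowel (*hito*, *tali*).
The final sound of *sigad* is /d/, which is a voiced consonant, so the suffix is -o, giving *sigado*.
The final sound of *nijro* is /o/, which is a vowel, so the suffix is -pim, giving *nijropim*.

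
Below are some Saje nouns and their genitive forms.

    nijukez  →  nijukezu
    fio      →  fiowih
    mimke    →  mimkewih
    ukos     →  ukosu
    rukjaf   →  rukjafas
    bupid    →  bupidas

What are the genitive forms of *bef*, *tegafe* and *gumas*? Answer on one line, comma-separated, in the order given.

befas, tegafewih, gumasu

Looking at the final sound of each stem: -u when the stem ends in a sibilant (*nijukez*, *ukos*); -as when the stem ends in a non-sibilant consonant (*rukjaf*, *bupid*); -wih when the stem ends in a vowel (*fio*, *mimke*).
The final sound of *bef* is /f/, which is a non-sibilant consonant, so the suffix is -as, giving *befas*.
Since the final sound of *tegafe* is /e/ (a vowel), it takes -wih, giving *tegafewih*.
The final sound of *gumas* is /s/, which is a sibilant, so the suffix is -u, giving *gumasu*.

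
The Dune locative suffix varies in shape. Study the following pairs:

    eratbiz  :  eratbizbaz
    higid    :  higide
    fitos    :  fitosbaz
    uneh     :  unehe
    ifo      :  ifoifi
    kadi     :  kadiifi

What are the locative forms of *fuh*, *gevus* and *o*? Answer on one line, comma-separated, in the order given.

The suffix is conditioned by the final sound: -baz when the stem ends in a sibilant (*eratbiz*, *fitos*); -e when the stem ends in a non-sibilant consonant (*higid*, *uneh*); -ifi when the stem ends in a vowel (*ifo*, *kadi*).
*fuh* — final sound /h/ (a non-sibilant consonant) → -e → *fuhe*.
*gevus*: final sound = /s/, a sibilant → -baz → *gevusbaz*.
Since the final sound of *o* is /o/ (a vowel), it takes -ifi, giving *oifi*.

fuhe, gevusbaz, oifi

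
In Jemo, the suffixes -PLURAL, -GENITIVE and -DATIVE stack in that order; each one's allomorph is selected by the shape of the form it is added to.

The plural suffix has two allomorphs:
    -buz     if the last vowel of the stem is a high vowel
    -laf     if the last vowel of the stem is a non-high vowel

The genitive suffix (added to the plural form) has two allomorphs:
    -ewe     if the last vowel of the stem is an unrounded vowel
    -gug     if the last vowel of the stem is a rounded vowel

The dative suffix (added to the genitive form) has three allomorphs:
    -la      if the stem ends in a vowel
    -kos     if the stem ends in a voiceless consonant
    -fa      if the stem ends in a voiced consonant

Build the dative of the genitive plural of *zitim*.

zitimbuzgugfa

Since the last vowel of *zitim* is /i/ (a high vowel), it takes -buz, giving *zitimbuz*.
Since the last vowel of the plural form *zitimbuz* is /u/ (a rounded vowel), it takes -gug, giving *zitimbuzgug*.
The genitive form *zitimbuzgug* — final sound /g/ (a voiced consonant) → -fa → *zitimbuzgugfa*.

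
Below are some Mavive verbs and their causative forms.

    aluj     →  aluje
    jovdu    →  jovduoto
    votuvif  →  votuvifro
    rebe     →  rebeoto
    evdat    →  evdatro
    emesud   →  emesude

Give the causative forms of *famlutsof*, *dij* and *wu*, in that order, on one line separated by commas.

The alternation tracks the final sound of the stem — -ro when the stem ends in a voiceless consonant (*votuvif*, *evdat*); -e when the stem ends in a voiced consonant (*aluj*, *emesud*); -oto when the stem ends in a vowel (*jovdu*, *rebe*).
*famlutsof* — final sound /f/ (a voiceless consonant) → -ro → *famlutsofro*.
Since the final sound of *dij* is /j/ (a voiced consonant), it takes -e, giving *dije*.
Since the final sound of *wu* is /u/ (a vowel), it takes -oto, giving *wuoto*.

famlutsofro, dije, wuoto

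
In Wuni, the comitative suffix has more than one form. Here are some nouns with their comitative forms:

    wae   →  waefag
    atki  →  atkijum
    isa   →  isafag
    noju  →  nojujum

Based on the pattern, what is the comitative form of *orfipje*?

orfipjefag

Looking at the last vowel of each stem: -jum when the last vowel of the stem is a high vowel (*atki*, *noju*); -fag when the last vowel of the stem is a non-high vowel (*wae*, *isa*).
The last vowel of *orfipje* is /e/, which is a non-high vowel, so the suffix is -fag, giving *orfipjefag*.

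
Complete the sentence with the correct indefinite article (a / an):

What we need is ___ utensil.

The indefinite article is chosen by the initial *sound* of the following word, not its spelling.
*utensil* begins with the sound /juː/ (u pronounced /juː/) — a consonant sound.
So the article is *a*: What we need is a utensil.

a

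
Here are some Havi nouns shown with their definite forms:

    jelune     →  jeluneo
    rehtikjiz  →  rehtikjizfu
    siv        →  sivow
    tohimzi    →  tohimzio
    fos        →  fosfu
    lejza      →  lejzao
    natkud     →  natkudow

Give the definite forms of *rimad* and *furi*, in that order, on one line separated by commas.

The pattern is sibilance of the final sound: -fu when the stem ends in a sibilant (*rehtikjiz*, *fos*); -ow when the stem ends in a non-sibilant consonant (*siv*, *natkud*); -o when the stem ends in a vowel (*jelune*, *tohimzi*, *lejza*).
*rimad*: final sound = /d/, a non-sibilant consonant → -ow → *rimadow*.
The final sound of *furi* is /i/, which is a vowel, so the suffix is -o, giving *furio*.

rimadow, furio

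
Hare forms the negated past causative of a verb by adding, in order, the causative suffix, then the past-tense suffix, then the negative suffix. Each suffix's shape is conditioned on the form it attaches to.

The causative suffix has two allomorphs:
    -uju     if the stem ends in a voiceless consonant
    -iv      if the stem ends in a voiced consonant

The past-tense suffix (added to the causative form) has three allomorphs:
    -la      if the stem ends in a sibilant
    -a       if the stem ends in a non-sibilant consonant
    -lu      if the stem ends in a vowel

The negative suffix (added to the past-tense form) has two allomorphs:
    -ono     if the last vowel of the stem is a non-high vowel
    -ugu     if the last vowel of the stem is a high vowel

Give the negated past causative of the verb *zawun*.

zawunivaono

The final consonant of *zawun* is /n/, which is voiced, so the causative suffix is -iv, giving *zawuniv*.
Since the final sound of the causative form *zawuniv* is /v/ (a non-sibilant consonant), it takes -a, giving *zawuniva*.
The last vowel of the past-tense form *zawuniva* is /a/, which is a non-high vowel, so the negative suffix is -ono, giving *zawunivaono*.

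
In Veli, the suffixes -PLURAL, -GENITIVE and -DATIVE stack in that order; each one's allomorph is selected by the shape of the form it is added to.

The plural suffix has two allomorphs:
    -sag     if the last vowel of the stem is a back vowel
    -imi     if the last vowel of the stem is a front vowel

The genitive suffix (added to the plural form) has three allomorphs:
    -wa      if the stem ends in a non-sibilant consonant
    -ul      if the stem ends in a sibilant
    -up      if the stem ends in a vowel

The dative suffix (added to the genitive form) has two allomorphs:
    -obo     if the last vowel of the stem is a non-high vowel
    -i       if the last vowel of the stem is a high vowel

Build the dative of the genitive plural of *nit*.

*nit*: last vowel = /i/, a front vowel → -imi → *nitimi*.
Since the final sound of the plural form *nitimi* is /i/ (a vowel), it takes -up, giving *nitimiup*.
The genitive form *nitimiup*: last vowel = /u/, a high vowel → -i → *nitimiupi*.

nitimiupi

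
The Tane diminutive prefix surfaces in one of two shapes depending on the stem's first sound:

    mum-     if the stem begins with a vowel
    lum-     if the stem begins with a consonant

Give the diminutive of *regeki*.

lumregeki

*regeki*: first sound = /r/, a consonant → lum- → *lumregeki*.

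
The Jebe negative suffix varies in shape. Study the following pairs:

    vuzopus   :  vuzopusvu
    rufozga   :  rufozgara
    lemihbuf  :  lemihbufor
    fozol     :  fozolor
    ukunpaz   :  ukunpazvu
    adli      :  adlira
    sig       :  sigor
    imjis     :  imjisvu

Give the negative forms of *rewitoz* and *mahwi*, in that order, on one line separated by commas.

The suffix is conditioned by the final sound: -vu when the stem ends in a sibilant (*vuzopus*, *ukunpaz*, *imjis*); -or when the stem ends in a non-sibilant consonant (*lemihbuf*, *fozol*, *sig*); -ra when the stem ends in a vowel (*rufozga*, *adli*).
*rewitoz*: final sound = /z/, a sibilant → -vu → *rewitozvu*.
The final sound of *mahwi* is /i/, which is a vowel, so the suffix is -ra, giving *mahwira*.

rewitozvu, mahwira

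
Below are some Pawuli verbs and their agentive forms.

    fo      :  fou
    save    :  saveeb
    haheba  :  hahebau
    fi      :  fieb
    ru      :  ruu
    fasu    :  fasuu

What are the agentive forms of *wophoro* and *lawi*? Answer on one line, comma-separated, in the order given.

wophorou, lawieb

The alternation tracks the last vowel of the stem — -eb when the last vowel of the stem is a front vowel (*save*, *fi*); -u when the last vowel of the stem is a back vowel (*fo*, *haheba*, *ru*, *fasu*).
*wophoro*: last vowel = /o/, a back vowel → -u → *wophorou*.
The last vowel of *lawi* is /i/, which is a front vowel, so the suffix is -eb, giving *lawieb*.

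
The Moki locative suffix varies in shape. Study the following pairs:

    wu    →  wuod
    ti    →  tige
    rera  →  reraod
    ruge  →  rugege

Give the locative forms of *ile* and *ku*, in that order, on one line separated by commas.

ilege, kuod

The pattern is front/back vowel harmony: -ge when the last vowel of the stem is a front vowel (*ti*, *ruge*); -od when the last vowel of the stem is a back vowel (*wu*, *rera*).
*ile* — last vowel /e/ (a front vowel) → -ge → *ilege*.
Since the last vowel of *ku* is /u/ (a back vowel), it takes -od, giving *kuod*.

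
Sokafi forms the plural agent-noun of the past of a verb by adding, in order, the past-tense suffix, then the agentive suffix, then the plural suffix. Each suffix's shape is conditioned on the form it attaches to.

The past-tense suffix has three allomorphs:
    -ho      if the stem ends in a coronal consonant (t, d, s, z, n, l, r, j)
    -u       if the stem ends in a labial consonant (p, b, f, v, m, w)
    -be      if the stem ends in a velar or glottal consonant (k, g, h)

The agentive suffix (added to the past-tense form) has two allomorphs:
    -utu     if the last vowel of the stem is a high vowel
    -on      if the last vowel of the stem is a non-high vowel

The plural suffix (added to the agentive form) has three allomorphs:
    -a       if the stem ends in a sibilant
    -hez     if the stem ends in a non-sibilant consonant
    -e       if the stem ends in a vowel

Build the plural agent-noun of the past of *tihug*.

*tihug* — final consonant /g/ (velar/glottal) → -be → *tihugbe*.
Since the last vowel of the past-tense form *tihugbe* is /e/ (a non-high vowel), it takes -on, giving *tihugbeon*.
The agentive form *tihugbeon* — final sound /n/ (a non-sibilant consonant) → -hez → *tihugbeonhez*.

tihugbeonhez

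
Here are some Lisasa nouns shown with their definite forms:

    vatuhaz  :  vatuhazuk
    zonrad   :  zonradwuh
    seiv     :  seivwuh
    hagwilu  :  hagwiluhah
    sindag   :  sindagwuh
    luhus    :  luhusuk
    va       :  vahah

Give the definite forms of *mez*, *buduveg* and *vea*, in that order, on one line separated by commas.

mezuk, buduvegwuh, veahah

Looking at the final sound of each stem: -uk when the stem ends in a sibilant (*vatuhaz*, *luhus*); -wuh when the stem ends in a non-sibilant consonant (*zonrad*, *seiv*, *sindag*); -hah when the stem ends in a vowel (*hagwilu*, *va*).
The final sound of *mez* is /z/, which is a sibilant, so the suffix is -uk, giving *mezuk*.
The final sound of *buduveg* is /g/, which is a non-sibilant consonant, so the suffix is -wuh, giving *buduvegwuh*.
*vea* — final sound /a/ (a vowel) → -hah → *veahah*.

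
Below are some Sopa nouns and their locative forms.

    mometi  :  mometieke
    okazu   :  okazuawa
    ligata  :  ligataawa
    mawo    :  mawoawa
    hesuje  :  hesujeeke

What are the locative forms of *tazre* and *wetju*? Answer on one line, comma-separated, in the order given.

tazreeke, wetjuawa

The pattern is front/back vowel harmony: -eke when the last vowel of the stem is a front vowel (*mometi*, *hesuje*); -awa when the last vowel of the stem is a back vowel (*okazu*, *ligata*, *mawo*).
*tazre*: last vowel = /e/, a front vowel → -eke → *tazreeke*.
*wetju* — last vowel /u/ (a back vowel) → -awa → *wetjuawa*.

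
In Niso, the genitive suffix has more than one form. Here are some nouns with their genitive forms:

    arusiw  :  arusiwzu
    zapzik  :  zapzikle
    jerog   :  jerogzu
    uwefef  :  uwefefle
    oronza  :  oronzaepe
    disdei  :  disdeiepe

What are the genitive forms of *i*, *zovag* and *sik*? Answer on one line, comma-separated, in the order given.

The pattern is voicing of the final sound: -le when the stem ends in a voiceless consonant (*zapzik*, *uwefef*); -zu when the stem ends in a voiced consonant (*arusiw*, *jerog*); -epe when the stem ends in a vowel (*oronza*, *disdei*).
*i* — final sound /i/ (a vowel) → -epe → *iepe*.
The final sound of *zovag* is /g/, which is a voiced consonant, so the suffix is -zu, giving *zovagzu*.
Since the final sound of *sik* is /k/ (a voiceless consonant), it takes -le, giving *sikle*.

iepe, zovagzu, sikle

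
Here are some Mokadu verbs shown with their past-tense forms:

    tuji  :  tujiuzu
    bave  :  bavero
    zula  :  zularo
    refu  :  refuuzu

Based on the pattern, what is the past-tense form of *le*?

The suffix is conditioned by the last vowel: -uzu when the last vowel of the stem is a high vowel (*tuji*, *refu*); -ro when the last vowel of the stem is a non-high vowel (*bave*, *zula*).
The last vowel of *le* is /e/, which is a non-high vowel, so the suffix is -ro, giving *lero*.

lero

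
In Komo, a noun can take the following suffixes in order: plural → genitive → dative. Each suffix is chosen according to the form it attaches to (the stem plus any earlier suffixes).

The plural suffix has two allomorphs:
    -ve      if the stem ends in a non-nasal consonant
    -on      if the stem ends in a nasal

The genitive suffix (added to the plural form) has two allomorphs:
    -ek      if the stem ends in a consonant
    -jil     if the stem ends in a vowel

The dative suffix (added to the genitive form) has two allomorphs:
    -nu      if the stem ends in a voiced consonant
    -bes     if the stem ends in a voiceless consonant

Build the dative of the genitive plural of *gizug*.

gizugvejilnu

*gizug*: final consonant = /g/, non-nasal → -ve → *gizugve*.
The final sound of the plural form *gizugve* is /e/, which is a vowel, so the genitive suffix is -jil, giving *gizugvejil*.
Since the final consonant of the genitive form *gizugvejil* is /l/ (voiced), it takes -nu, giving *gizugvejilnu*.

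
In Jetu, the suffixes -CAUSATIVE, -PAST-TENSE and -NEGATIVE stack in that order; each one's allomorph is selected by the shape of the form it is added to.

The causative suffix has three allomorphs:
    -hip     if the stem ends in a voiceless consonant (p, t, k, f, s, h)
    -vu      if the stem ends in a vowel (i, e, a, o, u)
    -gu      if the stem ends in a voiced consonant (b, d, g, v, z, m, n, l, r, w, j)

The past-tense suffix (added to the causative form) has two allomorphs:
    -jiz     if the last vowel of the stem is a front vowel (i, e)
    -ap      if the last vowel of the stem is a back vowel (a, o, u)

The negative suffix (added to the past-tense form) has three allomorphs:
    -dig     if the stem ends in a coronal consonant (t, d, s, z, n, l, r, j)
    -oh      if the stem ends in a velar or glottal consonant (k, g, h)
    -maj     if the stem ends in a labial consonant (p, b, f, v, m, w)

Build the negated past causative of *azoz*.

*azoz* — final sound /z/ (a voiced consonant) → -gu → *azozgu*.
The causative form *azozgu*: last vowel = /u/, a back vowel → -ap → *azozguap*.
Since the final consonant of the past-tense form *azozguap* is /p/ (labial), it takes -maj, giving *azozguapmaj*.

azozguapmaj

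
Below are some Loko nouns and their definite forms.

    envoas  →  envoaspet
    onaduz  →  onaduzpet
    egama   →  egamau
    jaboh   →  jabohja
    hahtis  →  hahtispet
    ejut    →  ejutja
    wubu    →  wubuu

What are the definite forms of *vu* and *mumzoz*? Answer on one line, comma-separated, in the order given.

The alternation tracks the final sound of the stem — -pet when the stem ends in a sibilant (*envoas*, *onaduz*, *hahtis*); -ja when the stem ends in a non-sibilant consonant (*jaboh*, *ejut*); -u when the stem ends in a vowel (*egama*, *wubu*).
*vu* — final sound /u/ (a vowel) → -u → *vuu*.
The final sound of *mumzoz* is /z/, which is a sibilant, so the suffix is -pet, giving *mumzozpet*.

vuu, mumzozpet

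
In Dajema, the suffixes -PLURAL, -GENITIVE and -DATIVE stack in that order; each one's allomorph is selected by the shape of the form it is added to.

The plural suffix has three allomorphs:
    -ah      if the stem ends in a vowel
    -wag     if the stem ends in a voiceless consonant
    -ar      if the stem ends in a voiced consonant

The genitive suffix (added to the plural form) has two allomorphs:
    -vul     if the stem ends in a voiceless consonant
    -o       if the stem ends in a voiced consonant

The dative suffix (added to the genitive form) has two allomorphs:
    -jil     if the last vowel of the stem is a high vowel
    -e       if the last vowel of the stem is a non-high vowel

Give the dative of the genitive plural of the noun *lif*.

Since the final sound of *lif* is /f/ (a voiceless consonant), it takes -wag, giving *lifwag*.
Since the final consonant of the plural form *lifwag* is /g/ (voiced), it takes -o, giving *lifwago*.
The genitive form *lifwago*: last vowel = /o/, a non-high vowel → -e → *lifwagoe*.

lifwagoe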